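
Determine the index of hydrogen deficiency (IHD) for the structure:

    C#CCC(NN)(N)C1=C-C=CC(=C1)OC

Molecular formula from the SMILES: C11H15N3O.
DoU = (2C + 2 + N − H − X)/2 = (2·11 + 2 + 3 − 15 − 0)/2 = 12/2 = 6.
(Structurally: 1 ring(s) + 5 π bond(s) = 6.)

6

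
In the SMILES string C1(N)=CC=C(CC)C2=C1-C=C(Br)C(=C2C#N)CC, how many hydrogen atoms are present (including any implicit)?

15

Hydrogens are implicit in SMILES; fill each atom to its normal valence:
  7 × C (aromatic): no H
  3 × C (aromatic): 1 H each → 3
  2 × C: 3 H each → 6
  2 × C: 2 H each → 4
  1 × Br: no H
  1 × C: no H
  1 × N: 2 H
  1 × N: no H
  Total hydrogens = 15.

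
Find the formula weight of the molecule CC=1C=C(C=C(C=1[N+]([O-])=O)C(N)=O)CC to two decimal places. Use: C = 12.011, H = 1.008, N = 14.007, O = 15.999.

Molecular formula: C10H12N2O3.
M = 10×12.011 + 12×1.008 + 2×14.007 + 3×15.999 = 208.22 g/mol.

208.22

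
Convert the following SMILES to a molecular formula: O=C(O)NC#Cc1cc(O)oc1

C7H5NO4

Heavy atoms from the SMILES: 7 C, 1 N, 4 O.
Implicit hydrogens by atom environment:
  3 × C: no H
  2 × C (aromatic): 1 H each → 2
  2 × C (aromatic): no H
  2 × O: 1 H each → 2
  1 × N: 1 H
  1 × O (aromatic): no H
  1 × O: no H
  Total hydrogens = 5.
Molecular formula: C7H5NO4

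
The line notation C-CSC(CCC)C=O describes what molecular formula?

Heavy atoms from the SMILES: 7 C, 1 O, 1 S.
Implicit hydrogens by atom environment:
  3 × C: 2 H each → 6
  2 × C: 3 H each → 6
  2 × C: 1 H each → 2
  1 × O: no H
  1 × S: no H
  Total hydrogens = 14.
Molecular formula: C7H14OS

C7H14OS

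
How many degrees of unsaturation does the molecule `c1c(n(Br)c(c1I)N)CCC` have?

3

Molecular formula from the SMILES: C7H10BrIN2.
DoU = (2C + 2 + N − H − X)/2 = (2·7 + 2 + 2 − 10 − 2)/2 = 6/2 = 3.
(Structurally: 1 ring(s) + 2 π bond(s) = 3.)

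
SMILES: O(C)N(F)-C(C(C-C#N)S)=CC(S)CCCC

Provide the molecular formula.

Heavy atoms from the SMILES: 11 C, 1 F, 2 N, 1 O, 2 S.
Implicit hydrogens by atom environment:
  4 × C: 2 H each → 8
  3 × C: 1 H each → 3
  2 × C: 3 H each → 6
  2 × C: no H
  2 × N: no H
  2 × S: 1 H each → 2
  1 × F: no H
  1 × O: no H
  Total hydrogens = 19.
Molecular formula: C11H19FN2OS2

C11H19FN2OS2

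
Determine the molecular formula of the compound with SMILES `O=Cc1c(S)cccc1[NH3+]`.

C7H8NOS+

Heavy atoms from the SMILES: 7 C, 1 N, 1 O, 1 S.
Implicit hydrogens by atom environment:
  3 × C (aromatic): 1 H each → 3
  3 × C (aromatic): no H
  1 × C: 1 H
  1 × N (charge +1): 3 H
  1 × O: no H
  1 × S: 1 H
  Total hydrogens = 8.
Net charge +1.
Molecular formula: C7H8NOS+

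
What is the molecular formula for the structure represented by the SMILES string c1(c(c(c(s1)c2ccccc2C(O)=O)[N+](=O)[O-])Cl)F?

C11H5ClFNO4S

Heavy atoms from the SMILES: 11 C, 1 Cl, 1 F, 1 N, 4 O, 1 S.
Implicit hydrogens by atom environment:
  6 × C (aromatic): no H
  4 × C (aromatic): 1 H each → 4
  2 × O: no H
  1 × C: no H
  1 × Cl: no H
  1 × F: no H
  1 × N (charge +1): no H
  1 × O: 1 H
  1 × O (charge -1): no H
  1 × S (aromatic): no H
  Total hydrogens = 5.
Molecular formula: C11H5ClFNO4S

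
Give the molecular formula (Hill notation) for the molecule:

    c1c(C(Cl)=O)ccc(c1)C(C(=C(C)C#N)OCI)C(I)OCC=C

C17H16ClI2NO3

Heavy atoms from the SMILES: 17 C, 1 Cl, 2 I, 1 N, 3 O.
Implicit hydrogens by atom environment:
  4 × C (aromatic): 1 H each → 4
  4 × C: no H
  3 × C: 2 H each → 6
  3 × C: 1 H each → 3
  3 × O: no H
  2 × C (aromatic): no H
  2 × I: no H
  1 × C: 3 H
  1 × Cl: no H
  1 × N: no H
  Total hydrogens = 16.
Molecular formula: C17H16ClI2NO3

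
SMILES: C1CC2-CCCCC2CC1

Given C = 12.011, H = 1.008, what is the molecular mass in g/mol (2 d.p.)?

138.25

Molecular formula: C10H18.
M = 10×12.011 + 18×1.008 = 138.25 g/mol.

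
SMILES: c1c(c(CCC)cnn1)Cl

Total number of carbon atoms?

7

The symbol for carbon appears 7 times in the SMILES. Lowercase c denotes aromatic carbon and counts toward C.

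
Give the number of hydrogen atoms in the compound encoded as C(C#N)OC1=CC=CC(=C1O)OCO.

Hydrogens are implicit in SMILES; fill each atom to its normal valence:
  3 × C (aromatic): 1 H each → 3
  3 × C (aromatic): no H
  2 × C: 2 H each → 4
  2 × O: 1 H each → 2
  2 × O: no H
  1 × C: no H
  1 × N: no H
  Total hydrogens = 9.

9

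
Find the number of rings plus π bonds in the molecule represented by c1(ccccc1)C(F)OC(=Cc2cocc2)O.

8

Molecular formula from the SMILES: C13H11FO3.
DoU = (2C + 2 + N − H − X)/2 = (2·13 + 2 + 0 − 11 − 1)/2 = 16/2 = 8.
(Structurally: 2 ring(s) + 6 π bond(s) = 8.)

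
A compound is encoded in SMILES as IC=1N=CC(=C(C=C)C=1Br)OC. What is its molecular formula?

Heavy atoms from the SMILES: 1 Br, 8 C, 1 I, 1 N, 1 O.
Implicit hydrogens by atom environment:
  4 × C (aromatic): no H
  1 × Br: no H
  1 × C: 3 H
  1 × C: 2 H
  1 × C (aromatic): 1 H
  1 × C: 1 H
  1 × I: no H
  1 × N (aromatic): no H
  1 × O: no H
  Total hydrogens = 7.
Molecular formula: C8H7BrINO

C8H7BrINO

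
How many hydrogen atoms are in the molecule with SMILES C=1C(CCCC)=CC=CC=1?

Hydrogens are implicit in SMILES; fill each atom to its normal valence:
  5 × C (aromatic): 1 H each → 5
  3 × C: 2 H each → 6
  1 × C: 3 H
  1 × C (aromatic): no H
  Total hydrogens = 14.

14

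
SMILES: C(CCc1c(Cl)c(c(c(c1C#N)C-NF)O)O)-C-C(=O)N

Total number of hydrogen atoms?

Hydrogens are implicit in SMILES; fill each atom to its normal valence:
  6 × C (aromatic): no H
  5 × C: 2 H each → 10
  2 × C: no H
  2 × O: 1 H each → 2
  1 × Cl: no H
  1 × F: no H
  1 × N: 2 H
  1 × N: 1 H
  1 × N: no H
  1 × O: no H
  Total hydrogens = 15.

15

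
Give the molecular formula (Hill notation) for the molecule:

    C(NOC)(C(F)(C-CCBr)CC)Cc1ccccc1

C15H23BrFNO

Heavy atoms from the SMILES: 1 Br, 15 C, 1 F, 1 N, 1 O.
Implicit hydrogens by atom environment:
  5 × C: 2 H each → 10
  5 × C (aromatic): 1 H each → 5
  2 × C: 3 H each → 6
  1 × Br: no H
  1 × C: 1 H
  1 × C: no H
  1 × C (aromatic): no H
  1 × F: no H
  1 × N: 1 H
  1 × O: no H
  Total hydrogens = 23.
Molecular formula: C15H23BrFNO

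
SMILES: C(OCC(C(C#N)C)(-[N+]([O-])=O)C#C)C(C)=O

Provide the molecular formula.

C10H12N2O4

Heavy atoms from the SMILES: 10 C, 2 N, 4 O.
Implicit hydrogens by atom environment:
  4 × C: no H
  3 × O: no H
  2 × C: 3 H each → 6
  2 × C: 2 H each → 4
  2 × C: 1 H each → 2
  1 × N (charge +1): no H
  1 × N: no H
  1 × O (charge -1): no H
  Total hydrogens = 12.
Molecular formula: C10H12N2O4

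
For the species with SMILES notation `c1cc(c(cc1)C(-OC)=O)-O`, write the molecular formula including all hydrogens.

C8H8O3

Heavy atoms from the SMILES: 8 C, 3 O.
Implicit hydrogens by atom environment:
  4 × C (aromatic): 1 H each → 4
  2 × C (aromatic): no H
  2 × O: no H
  1 × C: 3 H
  1 × C: no H
  1 × O: 1 H
  Total hydrogens = 8.
Molecular formula: C8H8O3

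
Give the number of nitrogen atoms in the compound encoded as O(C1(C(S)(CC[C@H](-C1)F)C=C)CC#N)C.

The symbol for nitrogen appears 1 time in the SMILES.

1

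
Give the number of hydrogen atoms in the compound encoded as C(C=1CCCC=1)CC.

14

Hydrogens are implicit in SMILES; fill each atom to its normal valence:
  5 × C: 2 H each → 10
  1 × C: 3 H
  1 × C: 1 H
  1 × C: no H
  Total hydrogens = 14.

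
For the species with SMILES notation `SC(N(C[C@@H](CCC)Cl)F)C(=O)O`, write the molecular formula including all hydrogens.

Heavy atoms from the SMILES: 7 C, 1 Cl, 1 F, 1 N, 2 O, 1 S.
Implicit hydrogens by atom environment:
  3 × C: 2 H each → 6
  2 × C: 1 H each → 2
  1 × C: 3 H
  1 × C: no H
  1 × Cl: no H
  1 × F: no H
  1 × N: no H
  1 × O: 1 H
  1 × O: no H
  1 × S: 1 H
  Total hydrogens = 13.
Molecular formula: C7H13ClFNO2S

C7H13ClFNO2S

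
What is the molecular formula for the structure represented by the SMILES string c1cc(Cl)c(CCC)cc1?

Heavy atoms from the SMILES: 9 C, 1 Cl.
Implicit hydrogens by atom environment:
  4 × C (aromatic): 1 H each → 4
  2 × C: 2 H each → 4
  2 × C (aromatic): no H
  1 × C: 3 H
  1 × Cl: no H
  Total hydrogens = 11.
Molecular formula: C9H11Cl

C9H11Cl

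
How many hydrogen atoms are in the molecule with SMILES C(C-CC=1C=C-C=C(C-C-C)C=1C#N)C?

Hydrogens are implicit in SMILES; fill each atom to its normal valence:
  5 × C: 2 H each → 10
  3 × C (aromatic): 1 H each → 3
  3 × C (aromatic): no H
  2 × C: 3 H each → 6
  1 × C: no H
  1 × N: no H
  Total hydrogens = 19.

19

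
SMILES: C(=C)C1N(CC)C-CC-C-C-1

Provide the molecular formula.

Heavy atoms from the SMILES: 10 C, 1 N.
Implicit hydrogens by atom environment:
  7 × C: 2 H each → 14
  2 × C: 1 H each → 2
  1 × C: 3 H
  1 × N: no H
  Total hydrogens = 19.
Molecular formula: C10H19N

C10H19N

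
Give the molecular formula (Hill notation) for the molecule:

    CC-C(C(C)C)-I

Heavy atoms from the SMILES: 6 C, 1 I.
Implicit hydrogens by atom environment:
  3 × C: 3 H each → 9
  2 × C: 1 H each → 2
  1 × C: 2 H
  1 × I: no H
  Total hydrogens = 13.
Molecular formula: C6H13I

C6H13I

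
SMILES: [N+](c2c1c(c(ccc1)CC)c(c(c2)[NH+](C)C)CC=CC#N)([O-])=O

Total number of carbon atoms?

18

The symbol for carbon appears 18 times in the SMILES. Lowercase c denotes aromatic carbon and counts toward C.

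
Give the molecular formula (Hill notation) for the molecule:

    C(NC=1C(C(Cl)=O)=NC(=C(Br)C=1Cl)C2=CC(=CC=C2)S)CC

Heavy atoms from the SMILES: 1 Br, 15 C, 2 Cl, 2 N, 1 O, 1 S.
Implicit hydrogens by atom environment:
  7 × C (aromatic): no H
  4 × C (aromatic): 1 H each → 4
  2 × C: 2 H each → 4
  2 × Cl: no H
  1 × Br: no H
  1 × C: 3 H
  1 × C: no H
  1 × N: 1 H
  1 × N (aromatic): no H
  1 × O: no H
  1 × S: 1 H
  Total hydrogens = 13.
Molecular formula: C15H13BrCl2N2OS

C15H13BrCl2N2OS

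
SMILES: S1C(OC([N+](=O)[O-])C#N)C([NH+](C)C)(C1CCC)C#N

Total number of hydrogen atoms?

17

Hydrogens are implicit in SMILES; fill each atom to its normal valence:
  3 × C: 3 H each → 9
  3 × C: 1 H each → 3
  3 × C: no H
  2 × C: 2 H each → 4
  2 × N: no H
  2 × O: no H
  1 × N (charge +1): 1 H
  1 × N (charge +1): no H
  1 × O (charge -1): no H
  1 × S: no H
  Total hydrogens = 17.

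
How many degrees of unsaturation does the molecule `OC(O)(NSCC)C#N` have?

Molecular formula from the SMILES: C4H8N2O2S.
DoU = (2C + 2 + N − H − X)/2 = (2·4 + 2 + 2 − 8 − 0)/2 = 4/2 = 2.
(Structurally: 0 ring(s) + 2 π bond(s) = 2.)

2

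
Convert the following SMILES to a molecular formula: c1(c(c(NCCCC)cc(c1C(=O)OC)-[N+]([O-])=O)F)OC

C13H17FN2O5

Heavy atoms from the SMILES: 13 C, 1 F, 2 N, 5 O.
Implicit hydrogens by atom environment:
  5 × C (aromatic): no H
  4 × O: no H
  3 × C: 3 H each → 9
  3 × C: 2 H each → 6
  1 × C (aromatic): 1 H
  1 × C: no H
  1 × F: no H
  1 × N: 1 H
  1 × N (charge +1): no H
  1 × O (charge -1): no H
  Total hydrogens = 17.
Molecular formula: C13H17FN2O5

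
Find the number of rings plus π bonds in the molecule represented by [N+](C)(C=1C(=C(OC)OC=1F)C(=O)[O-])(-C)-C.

Molecular formula from the SMILES: C9H12FNO4.
DoU = (2C + 2 + N − H − X)/2 = (2·9 + 2 + 1 − 12 − 1)/2 = 8/2 = 4.
(Structurally: 1 ring(s) + 3 π bond(s) = 4.)

4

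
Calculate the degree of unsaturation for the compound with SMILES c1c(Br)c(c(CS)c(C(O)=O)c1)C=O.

6

Molecular formula from the SMILES: C9H7BrO3S.
DoU = (2C + 2 + N − H − X)/2 = (2·9 + 2 + 0 − 7 − 1)/2 = 12/2 = 6.
(Structurally: 1 ring(s) + 5 π bond(s) = 6.)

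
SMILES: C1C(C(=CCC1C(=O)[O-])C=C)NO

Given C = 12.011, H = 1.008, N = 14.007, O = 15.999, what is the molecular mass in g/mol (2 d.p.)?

Molecular formula: C9H12NO3-.
M = 9×12.011 + 12×1.008 + 1×14.007 + 3×15.999 = 182.20 g/mol.

182.20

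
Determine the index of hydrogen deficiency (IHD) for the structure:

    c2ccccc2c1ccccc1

8

Molecular formula from the SMILES: C12H10.
DoU = (2C + 2 + N − H − X)/2 = (2·12 + 2 + 0 − 10 − 0)/2 = 16/2 = 8.
(Structurally: 2 ring(s) + 6 π bond(s) = 8.)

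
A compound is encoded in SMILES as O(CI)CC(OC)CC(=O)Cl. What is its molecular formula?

C6H10ClIO3

Heavy atoms from the SMILES: 6 C, 1 Cl, 1 I, 3 O.
Implicit hydrogens by atom environment:
  3 × C: 2 H each → 6
  3 × O: no H
  1 × C: 3 H
  1 × C: 1 H
  1 × C: no H
  1 × Cl: no H
  1 × I: no H
  Total hydrogens = 10.
Molecular formula: C6H10ClIO3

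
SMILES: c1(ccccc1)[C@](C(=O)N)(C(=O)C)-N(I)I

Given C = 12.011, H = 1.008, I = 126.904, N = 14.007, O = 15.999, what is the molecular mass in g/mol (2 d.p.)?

Molecular formula: C10H10I2N2O2.
M = 10×12.011 + 10×1.008 + 2×126.904 + 2×14.007 + 2×15.999 = 444.01 g/mol.

444.01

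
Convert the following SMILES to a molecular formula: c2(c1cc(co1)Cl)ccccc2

C10H7ClO

Heavy atoms from the SMILES: 10 C, 1 Cl, 1 O.
Implicit hydrogens by atom environment:
  7 × C (aromatic): 1 H each → 7
  3 × C (aromatic): no H
  1 × Cl: no H
  1 × O (aromatic): no H
  Total hydrogens = 7.
Molecular formula: C10H7ClO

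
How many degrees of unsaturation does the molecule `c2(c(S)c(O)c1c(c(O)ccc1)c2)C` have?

7

Molecular formula from the SMILES: C11H10O2S.
DoU = (2C + 2 + N − H − X)/2 = (2·11 + 2 + 0 − 10 − 0)/2 = 14/2 = 7.
(Structurally: 2 ring(s) + 5 π bond(s) = 7.)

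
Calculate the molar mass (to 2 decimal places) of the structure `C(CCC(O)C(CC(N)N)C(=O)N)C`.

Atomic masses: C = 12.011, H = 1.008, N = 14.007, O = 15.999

Molecular formula: C9H21N3O2.
M = 9×12.011 + 21×1.008 + 3×14.007 + 2×15.999 = 203.29 g/mol.

203.29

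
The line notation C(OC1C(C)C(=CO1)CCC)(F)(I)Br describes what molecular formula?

Heavy atoms from the SMILES: 1 Br, 9 C, 1 F, 1 I, 2 O.
Implicit hydrogens by atom environment:
  3 × C: 1 H each → 3
  2 × C: 3 H each → 6
  2 × C: 2 H each → 4
  2 × C: no H
  2 × O: no H
  1 × Br: no H
  1 × F: no H
  1 × I: no H
  Total hydrogens = 13.
Molecular formula: C9H13BrFIO2

C9H13BrFIO2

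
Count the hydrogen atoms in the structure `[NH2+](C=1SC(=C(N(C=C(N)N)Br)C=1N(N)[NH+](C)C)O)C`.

Hydrogens are implicit in SMILES; fill each atom to its normal valence:
  4 × C (aromatic): no H
  3 × C: 3 H each → 9
  3 × N: 2 H each → 6
  2 × N: no H
  1 × Br: no H
  1 × C: 1 H
  1 × C: no H
  1 × N (charge +1): 2 H
  1 × N (charge +1): 1 H
  1 × O: 1 H
  1 × S (aromatic): no H
  Total hydrogens = 20.

20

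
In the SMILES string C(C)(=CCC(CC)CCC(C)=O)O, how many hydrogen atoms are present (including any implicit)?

20

Hydrogens are implicit in SMILES; fill each atom to its normal valence:
  4 × C: 2 H each → 8
  3 × C: 3 H each → 9
  2 × C: 1 H each → 2
  2 × C: no H
  1 × O: 1 H
  1 × O: no H
  Total hydrogens = 20.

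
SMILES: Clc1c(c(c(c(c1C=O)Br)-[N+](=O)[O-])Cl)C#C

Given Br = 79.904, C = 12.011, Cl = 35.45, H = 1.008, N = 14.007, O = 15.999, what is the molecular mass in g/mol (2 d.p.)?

Molecular formula: C9H2BrCl2NO3.
M = 1×79.904 + 9×12.011 + 2×35.45 + 2×1.008 + 1×14.007 + 3×15.999 = 322.92 g/mol.

322.92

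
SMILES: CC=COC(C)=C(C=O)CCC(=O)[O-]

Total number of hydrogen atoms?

Hydrogens are implicit in SMILES; fill each atom to its normal valence:
  3 × C: 1 H each → 3
  3 × C: no H
  3 × O: no H
  2 × C: 3 H each → 6
  2 × C: 2 H each → 4
  1 × O (charge -1): no H
  Total hydrogens = 13.

13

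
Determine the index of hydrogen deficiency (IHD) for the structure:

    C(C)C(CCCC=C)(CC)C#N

3

Molecular formula from the SMILES: C11H19N.
DoU = (2C + 2 + N − H − X)/2 = (2·11 + 2 + 1 − 19 − 0)/2 = 6/2 = 3.
(Structurally: 0 ring(s) + 3 π bond(s) = 3.)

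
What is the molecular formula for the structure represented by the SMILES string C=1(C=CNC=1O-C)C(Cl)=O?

Heavy atoms from the SMILES: 6 C, 1 Cl, 1 N, 2 O.
Implicit hydrogens by atom environment:
  2 × C (aromatic): 1 H each → 2
  2 × C (aromatic): no H
  2 × O: no H
  1 × C: 3 H
  1 × C: no H
  1 × Cl: no H
  1 × N (aromatic): 1 H
  Total hydrogens = 6.
Molecular formula: C6H6ClNO2

C6H6ClNO2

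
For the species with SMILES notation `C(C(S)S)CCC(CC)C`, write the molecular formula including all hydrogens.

C8H18S2

Heavy atoms from the SMILES: 8 C, 2 S.
Implicit hydrogens by atom environment:
  4 × C: 2 H each → 8
  2 × C: 3 H each → 6
  2 × C: 1 H each → 2
  2 × S: 1 H each → 2
  Total hydrogens = 18.
Molecular formula: C8H18S2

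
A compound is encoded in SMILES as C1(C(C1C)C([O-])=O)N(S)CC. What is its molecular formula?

Heavy atoms from the SMILES: 7 C, 1 N, 2 O, 1 S.
Implicit hydrogens by atom environment:
  3 × C: 1 H each → 3
  2 × C: 3 H each → 6
  1 × C: 2 H
  1 × C: no H
  1 × N: no H
  1 × O: no H
  1 × O (charge -1): no H
  1 × S: 1 H
  Total hydrogens = 12.
Net charge -1.
Molecular formula: C7H12NO2S-

C7H12NO2S-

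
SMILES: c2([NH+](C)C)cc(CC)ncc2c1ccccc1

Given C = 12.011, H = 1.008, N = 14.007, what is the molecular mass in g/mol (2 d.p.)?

Molecular formula: C15H19N2+.
M = 15×12.011 + 19×1.008 + 2×14.007 = 227.33 g/mol.

227.33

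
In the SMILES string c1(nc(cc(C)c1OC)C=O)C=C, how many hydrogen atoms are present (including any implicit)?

Hydrogens are implicit in SMILES; fill each atom to its normal valence:
  4 × C (aromatic): no H
  2 × C: 3 H each → 6
  2 × C: 1 H each → 2
  2 × O: no H
  1 × C: 2 H
  1 × C (aromatic): 1 H
  1 × N (aromatic): no H
  Total hydrogens = 11.

11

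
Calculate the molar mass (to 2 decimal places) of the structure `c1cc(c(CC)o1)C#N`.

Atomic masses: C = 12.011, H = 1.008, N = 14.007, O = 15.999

121.14

Molecular formula: C7H7NO.
M = 7×12.011 + 7×1.008 + 1×14.007 + 1×15.999 = 121.14 g/mol.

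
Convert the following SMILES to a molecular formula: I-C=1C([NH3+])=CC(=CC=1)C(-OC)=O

C8H9INO2+

Heavy atoms from the SMILES: 8 C, 1 I, 1 N, 2 O.
Implicit hydrogens by atom environment:
  3 × C (aromatic): 1 H each → 3
  3 × C (aromatic): no H
  2 × O: no H
  1 × C: 3 H
  1 × C: no H
  1 × I: no H
  1 × N (charge +1): 3 H
  Total hydrogens = 9.
Net charge +1.
Molecular formula: C8H9INO2+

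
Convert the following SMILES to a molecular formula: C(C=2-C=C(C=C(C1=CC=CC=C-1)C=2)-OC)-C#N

C15H13NO

Heavy atoms from the SMILES: 15 C, 1 N, 1 O.
Implicit hydrogens by atom environment:
  8 × C (aromatic): 1 H each → 8
  4 × C (aromatic): no H
  1 × C: 3 H
  1 × C: 2 H
  1 × C: no H
  1 × N: no H
  1 × O: no H
  Total hydrogens = 13.
Molecular formula: C15H13NO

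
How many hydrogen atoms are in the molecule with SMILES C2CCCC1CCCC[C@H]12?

18

Hydrogens are implicit in SMILES; fill each atom to its normal valence:
  8 × C: 2 H each → 16
  2 × C: 1 H each → 2
  Total hydrogens = 18.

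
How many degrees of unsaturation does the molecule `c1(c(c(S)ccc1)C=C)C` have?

5

Molecular formula from the SMILES: C9H10S.
DoU = (2C + 2 + N − H − X)/2 = (2·9 + 2 + 0 − 10 − 0)/2 = 10/2 = 5.
(Structurally: 1 ring(s) + 4 π bond(s) = 5.)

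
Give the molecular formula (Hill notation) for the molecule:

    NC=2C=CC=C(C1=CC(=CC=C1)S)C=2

C12H11NS

Heavy atoms from the SMILES: 12 C, 1 N, 1 S.
Implicit hydrogens by atom environment:
  8 × C (aromatic): 1 H each → 8
  4 × C (aromatic): no H
  1 × N: 2 H
  1 × S: 1 H
  Total hydrogens = 11.
Molecular formula: C12H11NS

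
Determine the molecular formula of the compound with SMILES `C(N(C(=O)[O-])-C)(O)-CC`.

C5H10NO3-

Heavy atoms from the SMILES: 5 C, 1 N, 3 O.
Implicit hydrogens by atom environment:
  2 × C: 3 H each → 6
  1 × C: 2 H
  1 × C: 1 H
  1 × C: no H
  1 × N: no H
  1 × O: 1 H
  1 × O: no H
  1 × O (charge -1): no H
  Total hydrogens = 10.
Net charge -1.
Molecular formula: C5H10NO3-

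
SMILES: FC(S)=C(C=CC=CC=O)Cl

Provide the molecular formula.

C7H6ClFOS

Heavy atoms from the SMILES: 7 C, 1 Cl, 1 F, 1 O, 1 S.
Implicit hydrogens by atom environment:
  5 × C: 1 H each → 5
  2 × C: no H
  1 × Cl: no H
  1 × F: no H
  1 × O: no H
  1 × S: 1 H
  Total hydrogens = 6.
Molecular formula: C7H6ClFOS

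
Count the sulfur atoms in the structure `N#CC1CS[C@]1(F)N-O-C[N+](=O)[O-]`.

1

The symbol for sulfur appears 1 time in the SMILES.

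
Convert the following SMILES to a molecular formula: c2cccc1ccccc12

C10H8

Heavy atoms from the SMILES: 10 C.
Implicit hydrogens by atom environment:
  8 × C (aromatic): 1 H each → 8
  2 × C (aromatic): no H
  Total hydrogens = 8.
Molecular formula: C10H8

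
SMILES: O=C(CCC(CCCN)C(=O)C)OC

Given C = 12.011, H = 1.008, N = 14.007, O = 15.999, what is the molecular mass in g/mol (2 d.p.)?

201.27

Molecular formula: C10H19NO3.
M = 10×12.011 + 19×1.008 + 1×14.007 + 3×15.999 = 201.27 g/mol.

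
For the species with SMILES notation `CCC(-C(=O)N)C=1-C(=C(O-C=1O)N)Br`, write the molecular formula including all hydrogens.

Heavy atoms from the SMILES: 1 Br, 8 C, 2 N, 3 O.
Implicit hydrogens by atom environment:
  4 × C (aromatic): no H
  2 × N: 2 H each → 4
  1 × Br: no H
  1 × C: 3 H
  1 × C: 2 H
  1 × C: 1 H
  1 × C: no H
  1 × O: 1 H
  1 × O (aromatic): no H
  1 × O: no H
  Total hydrogens = 11.
Molecular formula: C8H11BrN2O3

C8H11BrN2O3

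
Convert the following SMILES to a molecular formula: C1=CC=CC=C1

Heavy atoms from the SMILES: 6 C.
Implicit hydrogens by atom environment:
  6 × C (aromatic): 1 H each → 6
  Total hydrogens = 6.
Molecular formula: C6H6

C6H6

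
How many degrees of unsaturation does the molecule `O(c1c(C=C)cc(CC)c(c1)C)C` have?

5

Molecular formula from the SMILES: C12H16O.
DoU = (2C + 2 + N − H − X)/2 = (2·12 + 2 + 0 − 16 − 0)/2 = 10/2 = 5.
(Structurally: 1 ring(s) + 4 π bond(s) = 5.)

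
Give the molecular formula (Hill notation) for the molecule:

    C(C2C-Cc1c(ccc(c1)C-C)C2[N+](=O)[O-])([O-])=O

Heavy atoms from the SMILES: 13 C, 1 N, 4 O.
Implicit hydrogens by atom environment:
  3 × C: 2 H each → 6
  3 × C (aromatic): 1 H each → 3
  3 × C (aromatic): no H
  2 × C: 1 H each → 2
  2 × O: no H
  2 × O (charge -1): no H
  1 × C: 3 H
  1 × C: no H
  1 × N (charge +1): no H
  Total hydrogens = 14.
Net charge -1.
Molecular formula: C13H14NO4-

C13H14NO4-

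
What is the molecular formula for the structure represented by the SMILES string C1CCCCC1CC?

Heavy atoms from the SMILES: 8 C.
Implicit hydrogens by atom environment:
  6 × C: 2 H each → 12
  1 × C: 3 H
  1 × C: 1 H
  Total hydrogens = 16.
Molecular formula: C8H16

C8H16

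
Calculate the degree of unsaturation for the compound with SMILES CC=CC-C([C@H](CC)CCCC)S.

Molecular formula from the SMILES: C12H24S.
DoU = (2C + 2 + N − H − X)/2 = (2·12 + 2 + 0 − 24 − 0)/2 = 2/2 = 1.
(Structurally: 0 ring(s) + 1 π bond(s) = 1.)

1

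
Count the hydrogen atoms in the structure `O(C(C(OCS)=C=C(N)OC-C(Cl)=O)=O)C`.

Hydrogens are implicit in SMILES; fill each atom to its normal valence:
  5 × C: no H
  5 × O: no H
  2 × C: 2 H each → 4
  1 × C: 3 H
  1 × Cl: no H
  1 × N: 2 H
  1 × S: 1 H
  Total hydrogens = 10.

10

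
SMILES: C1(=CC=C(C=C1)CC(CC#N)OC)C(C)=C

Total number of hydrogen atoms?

Hydrogens are implicit in SMILES; fill each atom to its normal valence:
  4 × C (aromatic): 1 H each → 4
  3 × C: 2 H each → 6
  2 × C: 3 H each → 6
  2 × C: no H
  2 × C (aromatic): no H
  1 × C: 1 H
  1 × N: no H
  1 × O: no H
  Total hydrogens = 17.

17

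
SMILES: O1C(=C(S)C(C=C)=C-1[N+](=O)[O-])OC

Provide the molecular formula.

Heavy atoms from the SMILES: 7 C, 1 N, 4 O, 1 S.
Implicit hydrogens by atom environment:
  4 × C (aromatic): no H
  2 × O: no H
  1 × C: 3 H
  1 × C: 2 H
  1 × C: 1 H
  1 × N (charge +1): no H
  1 × O (aromatic): no H
  1 × O (charge -1): no H
  1 × S: 1 H
  Total hydrogens = 7.
Molecular formula: C7H7NO4S

C7H7NO4S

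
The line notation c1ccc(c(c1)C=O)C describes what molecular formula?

C8H8O

Heavy atoms from the SMILES: 8 C, 1 O.
Implicit hydrogens by atom environment:
  4 × C (aromatic): 1 H each → 4
  2 × C (aromatic): no H
  1 × C: 3 H
  1 × C: 1 H
  1 × O: no H
  Total hydrogens = 8.
Molecular formula: C8H8O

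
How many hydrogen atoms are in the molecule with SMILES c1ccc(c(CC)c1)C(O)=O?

10

Hydrogens are implicit in SMILES; fill each atom to its normal valence:
  4 × C (aromatic): 1 H each → 4
  2 × C (aromatic): no H
  1 × C: 3 H
  1 × C: 2 H
  1 × C: no H
  1 × O: 1 H
  1 × O: no H
  Total hydrogens = 10.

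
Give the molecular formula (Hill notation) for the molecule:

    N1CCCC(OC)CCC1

C8H17NO

Heavy atoms from the SMILES: 8 C, 1 N, 1 O.
Implicit hydrogens by atom environment:
  6 × C: 2 H each → 12
  1 × C: 3 H
  1 × C: 1 H
  1 × N: 1 H
  1 × O: no H
  Total hydrogens = 17.
Molecular formula: C8H17NO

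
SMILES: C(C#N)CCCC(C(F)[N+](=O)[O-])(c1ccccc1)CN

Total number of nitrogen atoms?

3

The symbol for nitrogen appears 3 times in the SMILES.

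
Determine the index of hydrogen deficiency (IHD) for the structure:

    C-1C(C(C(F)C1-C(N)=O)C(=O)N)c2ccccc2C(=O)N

8

Molecular formula from the SMILES: C14H16FN3O3.
DoU = (2C + 2 + N − H − X)/2 = (2·14 + 2 + 3 − 16 − 1)/2 = 16/2 = 8.
(Structurally: 2 ring(s) + 6 π bond(s) = 8.)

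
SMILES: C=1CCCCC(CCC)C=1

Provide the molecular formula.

C10H18

Heavy atoms from the SMILES: 10 C.
Implicit hydrogens by atom environment:
  6 × C: 2 H each → 12
  3 × C: 1 H each → 3
  1 × C: 3 H
  Total hydrogens = 18.
Molecular formula: C10H18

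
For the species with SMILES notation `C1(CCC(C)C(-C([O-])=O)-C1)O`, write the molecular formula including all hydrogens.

C8H13O3-

Heavy atoms from the SMILES: 8 C, 3 O.
Implicit hydrogens by atom environment:
  3 × C: 2 H each → 6
  3 × C: 1 H each → 3
  1 × C: 3 H
  1 × C: no H
  1 × O: 1 H
  1 × O: no H
  1 × O (charge -1): no H
  Total hydrogens = 13.
Net charge -1.
Molecular formula: C8H13O3-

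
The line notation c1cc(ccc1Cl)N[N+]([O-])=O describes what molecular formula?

C6H5ClN2O2

Heavy atoms from the SMILES: 6 C, 1 Cl, 2 N, 2 O.
Implicit hydrogens by atom environment:
  4 × C (aromatic): 1 H each → 4
  2 × C (aromatic): no H
  1 × Cl: no H
  1 × N: 1 H
  1 × N (charge +1): no H
  1 × O: no H
  1 × O (charge -1): no H
  Total hydrogens = 5.
Molecular formula: C6H5ClN2O2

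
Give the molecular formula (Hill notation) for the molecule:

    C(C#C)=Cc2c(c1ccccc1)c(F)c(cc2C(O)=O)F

Heavy atoms from the SMILES: 17 C, 2 F, 2 O.
Implicit hydrogens by atom environment:
  6 × C (aromatic): 1 H each → 6
  6 × C (aromatic): no H
  3 × C: 1 H each → 3
  2 × C: no H
  2 × F: no H
  1 × O: 1 H
  1 × O: no H
  Total hydrogens = 10.
Molecular formula: C17H10F2O2

C17H10F2O2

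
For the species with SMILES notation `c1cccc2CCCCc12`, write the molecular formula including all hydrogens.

C10H12

Heavy atoms from the SMILES: 10 C.
Implicit hydrogens by atom environment:
  4 × C: 2 H each → 8
  4 × C (aromatic): 1 H each → 4
  2 × C (aromatic): no H
  Total hydrogens = 12.
Molecular formula: C10H12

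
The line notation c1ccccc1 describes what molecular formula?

Heavy atoms from the SMILES: 6 C.
Implicit hydrogens by atom environment:
  6 × C (aromatic): 1 H each → 6
  Total hydrogens = 6.
Molecular formula: C6H6

C6H6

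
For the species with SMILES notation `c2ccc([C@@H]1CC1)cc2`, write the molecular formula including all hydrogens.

Heavy atoms from the SMILES: 9 C.
Implicit hydrogens by atom environment:
  5 × C (aromatic): 1 H each → 5
  2 × C: 2 H each → 4
  1 × C: 1 H
  1 × C (aromatic): no H
  Total hydrogens = 10.
Molecular formula: C9H10

C9H10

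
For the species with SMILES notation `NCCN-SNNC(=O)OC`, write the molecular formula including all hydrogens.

Heavy atoms from the SMILES: 4 C, 4 N, 2 O, 1 S.
Implicit hydrogens by atom environment:
  3 × N: 1 H each → 3
  2 × C: 2 H each → 4
  2 × O: no H
  1 × C: 3 H
  1 × C: no H
  1 × N: 2 H
  1 × S: no H
  Total hydrogens = 12.
Molecular formula: C4H12N4O2S

C4H12N4O2S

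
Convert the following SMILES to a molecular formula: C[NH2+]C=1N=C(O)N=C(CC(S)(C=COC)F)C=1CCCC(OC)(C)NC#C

Heavy atoms from the SMILES: 18 C, 1 F, 4 N, 3 O, 1 S.
Implicit hydrogens by atom environment:
  4 × C: 3 H each → 12
  4 × C: 2 H each → 8
  4 × C (aromatic): no H
  3 × C: 1 H each → 3
  3 × C: no H
  2 × N (aromatic): no H
  2 × O: no H
  1 × F: no H
  1 × N (charge +1): 2 H
  1 × N: 1 H
  1 × O: 1 H
  1 × S: 1 H
  Total hydrogens = 28.
Net charge +1.
Molecular formula: C18H28FN4O3S+

C18H28FN4O3S+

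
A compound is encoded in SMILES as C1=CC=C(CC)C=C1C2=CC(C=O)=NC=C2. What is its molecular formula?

C14H13NO

Heavy atoms from the SMILES: 14 C, 1 N, 1 O.
Implicit hydrogens by atom environment:
  7 × C (aromatic): 1 H each → 7
  4 × C (aromatic): no H
  1 × C: 3 H
  1 × C: 2 H
  1 × C: 1 H
  1 × N (aromatic): no H
  1 × O: no H
  Total hydrogens = 13.
Molecular formula: C14H13NO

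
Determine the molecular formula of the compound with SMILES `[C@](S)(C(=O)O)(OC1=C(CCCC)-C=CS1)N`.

Heavy atoms from the SMILES: 10 C, 1 N, 3 O, 2 S.
Implicit hydrogens by atom environment:
  3 × C: 2 H each → 6
  2 × C (aromatic): 1 H each → 2
  2 × C (aromatic): no H
  2 × C: no H
  2 × O: no H
  1 × C: 3 H
  1 × N: 2 H
  1 × O: 1 H
  1 × S: 1 H
  1 × S (aromatic): no H
  Total hydrogens = 15.
Molecular formula: C10H15NO3S2

C10H15NO3S2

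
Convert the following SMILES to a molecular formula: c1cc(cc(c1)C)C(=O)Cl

Heavy atoms from the SMILES: 8 C, 1 Cl, 1 O.
Implicit hydrogens by atom environment:
  4 × C (aromatic): 1 H each → 4
  2 × C (aromatic): no H
  1 × C: 3 H
  1 × C: no H
  1 × Cl: no H
  1 × O: no H
  Total hydrogens = 7.
Molecular formula: C8H7ClO

C8H7ClO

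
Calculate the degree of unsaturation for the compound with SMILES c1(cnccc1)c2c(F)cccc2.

Molecular formula from the SMILES: C11H8FN.
DoU = (2C + 2 + N − H − X)/2 = (2·11 + 2 + 1 − 8 − 1)/2 = 16/2 = 8.
(Structurally: 2 ring(s) + 6 π bond(s) = 8.)

8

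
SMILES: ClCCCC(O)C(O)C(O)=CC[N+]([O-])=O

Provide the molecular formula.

Heavy atoms from the SMILES: 8 C, 1 Cl, 1 N, 5 O.
Implicit hydrogens by atom environment:
  4 × C: 2 H each → 8
  3 × C: 1 H each → 3
  3 × O: 1 H each → 3
  1 × C: no H
  1 × Cl: no H
  1 × N (charge +1): no H
  1 × O: no H
  1 × O (charge -1): no H
  Total hydrogens = 14.
Molecular formula: C8H14ClNO5

C8H14ClNO5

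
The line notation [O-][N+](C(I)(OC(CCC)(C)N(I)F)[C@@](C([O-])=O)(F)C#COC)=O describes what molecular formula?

Heavy atoms from the SMILES: 11 C, 2 F, 2 I, 2 N, 6 O.
Implicit hydrogens by atom environment:
  6 × C: no H
  4 × O: no H
  3 × C: 3 H each → 9
  2 × C: 2 H each → 4
  2 × F: no H
  2 × I: no H
  2 × O (charge -1): no H
  1 × N (charge +1): no H
  1 × N: no H
  Total hydrogens = 13.
Net charge -1.
Molecular formula: C11H13F2I2N2O6-

C11H13F2I2N2O6-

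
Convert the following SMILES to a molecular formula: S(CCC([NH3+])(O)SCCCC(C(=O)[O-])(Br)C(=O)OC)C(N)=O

C11H19BrN2O6S2

Heavy atoms from the SMILES: 1 Br, 11 C, 2 N, 6 O, 2 S.
Implicit hydrogens by atom environment:
  5 × C: 2 H each → 10
  5 × C: no H
  4 × O: no H
  2 × S: no H
  1 × Br: no H
  1 × C: 3 H
  1 × N (charge +1): 3 H
  1 × N: 2 H
  1 × O: 1 H
  1 × O (charge -1): no H
  Total hydrogens = 19.
Molecular formula: C11H19BrN2O6S2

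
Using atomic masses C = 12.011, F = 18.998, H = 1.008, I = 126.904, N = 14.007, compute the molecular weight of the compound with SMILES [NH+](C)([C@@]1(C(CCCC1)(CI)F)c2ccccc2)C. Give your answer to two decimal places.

Molecular formula: C15H22FIN+.
M = 15×12.011 + 1×18.998 + 22×1.008 + 1×126.904 + 1×14.007 = 362.25 g/mol.

362.25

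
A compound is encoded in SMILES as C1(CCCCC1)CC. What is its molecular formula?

Heavy atoms from the SMILES: 8 C.
Implicit hydrogens by atom environment:
  6 × C: 2 H each → 12
  1 × C: 3 H
  1 × C: 1 H
  Total hydrogens = 16.
Molecular formula: C8H16

C8H16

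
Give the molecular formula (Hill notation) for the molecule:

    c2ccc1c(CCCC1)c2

C10H12

Heavy atoms from the SMILES: 10 C.
Implicit hydrogens by atom environment:
  4 × C: 2 H each → 8
  4 × C (aromatic): 1 H each → 4
  2 × C (aromatic): no H
  Total hydrogens = 12.
Molecular formula: C10H12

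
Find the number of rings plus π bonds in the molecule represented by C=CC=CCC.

Molecular formula from the SMILES: C6H10.
DoU = (2C + 2 + N − H − X)/2 = (2·6 + 2 + 0 − 10 − 0)/2 = 4/2 = 2.
(Structurally: 0 ring(s) + 2 π bond(s) = 2.)

2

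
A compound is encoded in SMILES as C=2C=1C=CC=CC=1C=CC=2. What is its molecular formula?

C10H8

Heavy atoms from the SMILES: 10 C.
Implicit hydrogens by atom environment:
  8 × C (aromatic): 1 H each → 8
  2 × C (aromatic): no H
  Total hydrogens = 8.
Molecular formula: C10H8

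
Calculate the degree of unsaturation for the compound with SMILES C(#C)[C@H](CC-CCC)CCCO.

Molecular formula from the SMILES: C11H20O.
DoU = (2C + 2 + N − H − X)/2 = (2·11 + 2 + 0 − 20 − 0)/2 = 4/2 = 2.
(Structurally: 0 ring(s) + 2 π bond(s) = 2.)

2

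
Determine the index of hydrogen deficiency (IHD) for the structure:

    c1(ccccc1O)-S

Molecular formula from the SMILES: C6H6OS.
DoU = (2C + 2 + N − H − X)/2 = (2·6 + 2 + 0 − 6 − 0)/2 = 8/2 = 4.
(Structurally: 1 ring(s) + 3 π bond(s) = 4.)

4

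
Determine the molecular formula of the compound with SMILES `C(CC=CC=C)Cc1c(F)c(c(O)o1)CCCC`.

C15H21FO2

Heavy atoms from the SMILES: 15 C, 1 F, 2 O.
Implicit hydrogens by atom environment:
  7 × C: 2 H each → 14
  4 × C (aromatic): no H
  3 × C: 1 H each → 3
  1 × C: 3 H
  1 × F: no H
  1 × O: 1 H
  1 × O (aromatic): no H
  Total hydrogens = 21.
Molecular formula: C15H21FO2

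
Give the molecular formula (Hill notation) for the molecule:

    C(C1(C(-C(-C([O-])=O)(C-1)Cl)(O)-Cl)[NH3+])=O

Heavy atoms from the SMILES: 6 C, 2 Cl, 1 N, 4 O.
Implicit hydrogens by atom environment:
  4 × C: no H
  2 × Cl: no H
  2 × O: no H
  1 × C: 2 H
  1 × C: 1 H
  1 × N (charge +1): 3 H
  1 × O: 1 H
  1 × O (charge -1): no H
  Total hydrogens = 7.
Molecular formula: C6H7Cl2NO4

C6H7Cl2NO4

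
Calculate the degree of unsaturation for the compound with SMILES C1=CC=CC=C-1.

4

Molecular formula from the SMILES: C6H6.
DoU = (2C + 2 + N − H − X)/2 = (2·6 + 2 + 0 − 6 − 0)/2 = 8/2 = 4.
(Structurally: 1 ring(s) + 3 π bond(s) = 4.)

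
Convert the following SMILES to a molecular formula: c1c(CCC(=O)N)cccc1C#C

C11H11NO

Heavy atoms from the SMILES: 11 C, 1 N, 1 O.
Implicit hydrogens by atom environment:
  4 × C (aromatic): 1 H each → 4
  2 × C: 2 H each → 4
  2 × C: no H
  2 × C (aromatic): no H
  1 × C: 1 H
  1 × N: 2 H
  1 × O: no H
  Total hydrogens = 11.
Molecular formula: C11H11NO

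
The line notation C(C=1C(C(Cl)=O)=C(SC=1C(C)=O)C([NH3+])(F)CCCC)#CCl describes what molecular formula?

Heavy atoms from the SMILES: 14 C, 2 Cl, 1 F, 1 N, 2 O, 1 S.
Implicit hydrogens by atom environment:
  5 × C: no H
  4 × C (aromatic): no H
  3 × C: 2 H each → 6
  2 × C: 3 H each → 6
  2 × Cl: no H
  2 × O: no H
  1 × F: no H
  1 × N (charge +1): 3 H
  1 × S (aromatic): no H
  Total hydrogens = 15.
Net charge +1.
Molecular formula: C14H15Cl2FNO2S+

C14H15Cl2FNO2S+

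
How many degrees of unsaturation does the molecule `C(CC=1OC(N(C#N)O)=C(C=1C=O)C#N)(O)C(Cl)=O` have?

9

Molecular formula from the SMILES: C10H6ClN3O5.
DoU = (2C + 2 + N − H − X)/2 = (2·10 + 2 + 3 − 6 − 1)/2 = 18/2 = 9.
(Structurally: 1 ring(s) + 8 π bond(s) = 9.)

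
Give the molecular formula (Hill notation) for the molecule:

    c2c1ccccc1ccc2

C10H8

Heavy atoms from the SMILES: 10 C.
Implicit hydrogens by atom environment:
  8 × C (aromatic): 1 H each → 8
  2 × C (aromatic): no H
  Total hydrogens = 8.
Molecular formula: C10H8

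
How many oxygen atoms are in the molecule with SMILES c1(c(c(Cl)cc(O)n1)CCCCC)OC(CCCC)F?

2

The symbol for oxygen appears 2 times in the SMILES.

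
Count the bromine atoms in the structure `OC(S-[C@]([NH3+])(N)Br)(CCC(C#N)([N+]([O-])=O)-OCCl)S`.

1

The symbol for bromine appears 1 time in the SMILES.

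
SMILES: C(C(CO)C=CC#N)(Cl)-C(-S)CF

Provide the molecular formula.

Heavy atoms from the SMILES: 8 C, 1 Cl, 1 F, 1 N, 1 O, 1 S.
Implicit hydrogens by atom environment:
  5 × C: 1 H each → 5
  2 × C: 2 H each → 4
  1 × C: no H
  1 × Cl: no H
  1 × F: no H
  1 × N: no H
  1 × O: 1 H
  1 × S: 1 H
  Total hydrogens = 11.
Molecular formula: C8H11ClFNOS

C8H11ClFNOS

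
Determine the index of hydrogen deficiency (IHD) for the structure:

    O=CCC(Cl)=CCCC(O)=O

3

Molecular formula from the SMILES: C7H9ClO3.
DoU = (2C + 2 + N − H − X)/2 = (2·7 + 2 + 0 − 9 − 1)/2 = 6/2 = 3.
(Structurally: 0 ring(s) + 3 π bond(s) = 3.)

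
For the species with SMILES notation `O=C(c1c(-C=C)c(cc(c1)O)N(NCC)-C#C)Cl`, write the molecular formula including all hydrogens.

C13H13ClN2O2

Heavy atoms from the SMILES: 13 C, 1 Cl, 2 N, 2 O.
Implicit hydrogens by atom environment:
  4 × C (aromatic): no H
  2 × C: 2 H each → 4
  2 × C (aromatic): 1 H each → 2
  2 × C: 1 H each → 2
  2 × C: no H
  1 × C: 3 H
  1 × Cl: no H
  1 × N: 1 H
  1 × N: no H
  1 × O: 1 H
  1 × O: no H
  Total hydrogens = 13.
Molecular formula: C13H13ClN2O2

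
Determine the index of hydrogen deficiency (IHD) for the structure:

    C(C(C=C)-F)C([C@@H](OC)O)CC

Molecular formula from the SMILES: C9H17FO2.
DoU = (2C + 2 + N − H − X)/2 = (2·9 + 2 + 0 − 17 − 1)/2 = 2/2 = 1.
(Structurally: 0 ring(s) + 1 π bond(s) = 1.)

1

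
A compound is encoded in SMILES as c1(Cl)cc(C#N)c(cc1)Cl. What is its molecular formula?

Heavy atoms from the SMILES: 7 C, 2 Cl, 1 N.
Implicit hydrogens by atom environment:
  3 × C (aromatic): 1 H each → 3
  3 × C (aromatic): no H
  2 × Cl: no H
  1 × C: no H
  1 × N: no H
  Total hydrogens = 3.
Molecular formula: C7H3Cl2N

C7H3Cl2N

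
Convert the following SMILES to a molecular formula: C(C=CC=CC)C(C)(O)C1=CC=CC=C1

Heavy atoms from the SMILES: 14 C, 1 O.
Implicit hydrogens by atom environment:
  5 × C (aromatic): 1 H each → 5
  4 × C: 1 H each → 4
  2 × C: 3 H each → 6
  1 × C: 2 H
  1 × C: no H
  1 × C (aromatic): no H
  1 × O: 1 H
  Total hydrogens = 18.
Molecular formula: C14H18O

C14H18O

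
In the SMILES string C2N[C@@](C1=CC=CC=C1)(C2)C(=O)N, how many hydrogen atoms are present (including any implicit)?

12

Hydrogens are implicit in SMILES; fill each atom to its normal valence:
  5 × C (aromatic): 1 H each → 5
  2 × C: 2 H each → 4
  2 × C: no H
  1 × C (aromatic): no H
  1 × N: 2 H
  1 × N: 1 H
  1 × O: no H
  Total hydrogens = 12.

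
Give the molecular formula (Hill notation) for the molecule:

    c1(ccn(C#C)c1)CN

Heavy atoms from the SMILES: 7 C, 2 N.
Implicit hydrogens by atom environment:
  3 × C (aromatic): 1 H each → 3
  1 × C: 2 H
  1 × C: 1 H
  1 × C (aromatic): no H
  1 × C: no H
  1 × N: 2 H
  1 × N (aromatic): no H
  Total hydrogens = 8.
Molecular formula: C7H8N2

C7H8N2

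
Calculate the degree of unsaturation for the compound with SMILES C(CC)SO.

Molecular formula from the SMILES: C3H8OS.
DoU = (2C + 2 + N − H − X)/2 = (2·3 + 2 + 0 − 8 − 0)/2 = 0/2 = 0.
(Structurally: 0 ring(s) + 0 π bond(s) = 0.)

0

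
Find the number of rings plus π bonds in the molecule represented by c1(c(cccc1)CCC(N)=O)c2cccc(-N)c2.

Molecular formula from the SMILES: C15H16N2O.
DoU = (2C + 2 + N − H − X)/2 = (2·15 + 2 + 2 − 16 − 0)/2 = 18/2 = 9.
(Structurally: 2 ring(s) + 7 π bond(s) = 9.)

9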